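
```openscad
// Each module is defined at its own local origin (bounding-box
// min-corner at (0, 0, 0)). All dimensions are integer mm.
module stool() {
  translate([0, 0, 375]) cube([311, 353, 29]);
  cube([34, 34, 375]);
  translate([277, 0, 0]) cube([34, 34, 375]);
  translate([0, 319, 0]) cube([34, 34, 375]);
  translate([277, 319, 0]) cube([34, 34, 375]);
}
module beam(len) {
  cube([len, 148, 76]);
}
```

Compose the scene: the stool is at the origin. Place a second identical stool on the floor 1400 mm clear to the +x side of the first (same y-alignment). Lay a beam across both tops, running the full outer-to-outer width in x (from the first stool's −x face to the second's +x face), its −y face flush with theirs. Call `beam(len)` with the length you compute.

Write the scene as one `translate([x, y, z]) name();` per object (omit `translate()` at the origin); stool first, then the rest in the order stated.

stool();
translate([1711, 0, 0]) stool();
translate([0, 0, 404]) beam(2022);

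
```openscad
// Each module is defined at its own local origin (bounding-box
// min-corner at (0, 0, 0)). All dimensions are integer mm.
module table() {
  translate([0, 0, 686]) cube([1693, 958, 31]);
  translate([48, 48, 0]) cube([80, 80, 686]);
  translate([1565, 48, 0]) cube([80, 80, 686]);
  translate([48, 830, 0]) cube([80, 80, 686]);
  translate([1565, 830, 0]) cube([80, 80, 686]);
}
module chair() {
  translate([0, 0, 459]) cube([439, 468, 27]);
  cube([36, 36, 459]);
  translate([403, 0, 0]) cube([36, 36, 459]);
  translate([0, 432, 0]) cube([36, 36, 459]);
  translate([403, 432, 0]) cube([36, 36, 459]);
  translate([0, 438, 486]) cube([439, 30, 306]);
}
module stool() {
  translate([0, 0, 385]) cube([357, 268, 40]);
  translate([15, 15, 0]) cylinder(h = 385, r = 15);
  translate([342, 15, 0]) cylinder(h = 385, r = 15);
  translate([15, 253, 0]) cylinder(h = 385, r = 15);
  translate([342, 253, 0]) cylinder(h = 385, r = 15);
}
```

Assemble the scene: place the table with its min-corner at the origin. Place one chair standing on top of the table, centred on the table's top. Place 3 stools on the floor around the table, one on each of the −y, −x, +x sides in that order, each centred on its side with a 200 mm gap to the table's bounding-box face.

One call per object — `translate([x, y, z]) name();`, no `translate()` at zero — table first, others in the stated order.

table();
translate([627, 245, 717]) chair();
translate([668, -468, 0]) stool();
translate([-557, 345, 0]) stool();
translate([1893, 345, 0]) stool();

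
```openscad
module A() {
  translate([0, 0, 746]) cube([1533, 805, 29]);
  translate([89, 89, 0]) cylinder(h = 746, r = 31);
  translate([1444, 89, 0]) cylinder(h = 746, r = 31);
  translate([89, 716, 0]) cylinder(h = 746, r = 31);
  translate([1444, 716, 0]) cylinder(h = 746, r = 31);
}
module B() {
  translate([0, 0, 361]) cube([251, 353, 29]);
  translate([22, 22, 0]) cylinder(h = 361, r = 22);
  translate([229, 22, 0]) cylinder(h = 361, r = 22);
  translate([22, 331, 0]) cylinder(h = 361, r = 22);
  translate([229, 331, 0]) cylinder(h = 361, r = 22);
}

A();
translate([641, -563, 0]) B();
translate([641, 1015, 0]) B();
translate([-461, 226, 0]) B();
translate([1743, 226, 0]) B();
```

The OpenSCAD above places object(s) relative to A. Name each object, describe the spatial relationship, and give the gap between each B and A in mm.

A is a table. B is a stool. Four stools sit around the table at the −y, +y, −x, +x sides. The gap between each stool and the table is 210 mm.

Each stool's nearest face is 210 mm from the table's bounding box.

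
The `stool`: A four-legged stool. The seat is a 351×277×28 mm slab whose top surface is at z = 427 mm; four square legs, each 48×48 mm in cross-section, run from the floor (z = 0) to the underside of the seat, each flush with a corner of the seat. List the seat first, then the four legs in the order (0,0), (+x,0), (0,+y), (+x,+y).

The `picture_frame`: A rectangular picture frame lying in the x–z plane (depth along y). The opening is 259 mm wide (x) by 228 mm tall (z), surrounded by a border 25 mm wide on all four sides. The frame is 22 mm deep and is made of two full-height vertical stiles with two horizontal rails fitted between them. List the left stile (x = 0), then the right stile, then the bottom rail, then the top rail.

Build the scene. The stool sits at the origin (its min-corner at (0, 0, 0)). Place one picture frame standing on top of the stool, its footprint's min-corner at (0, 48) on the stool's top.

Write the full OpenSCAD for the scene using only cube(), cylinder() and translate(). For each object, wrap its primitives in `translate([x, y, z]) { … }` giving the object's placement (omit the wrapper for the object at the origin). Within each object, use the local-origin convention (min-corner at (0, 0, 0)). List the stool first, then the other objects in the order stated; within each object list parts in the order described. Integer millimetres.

translate([0, 0, 399]) cube([351, 277, 28]);
cube([48, 48, 399]);
translate([303, 0, 0]) cube([48, 48, 399]);
translate([0, 229, 0]) cube([48, 48, 399]);
translate([303, 229, 0]) cube([48, 48, 399]);
translate([0, 48, 427]) {
  cube([25, 22, 278]);
  translate([284, 0, 0]) cube([25, 22, 278]);
  translate([25, 0, 0]) cube([259, 22, 25]);
  translate([25, 0, 253]) cube([259, 22, 25]);
}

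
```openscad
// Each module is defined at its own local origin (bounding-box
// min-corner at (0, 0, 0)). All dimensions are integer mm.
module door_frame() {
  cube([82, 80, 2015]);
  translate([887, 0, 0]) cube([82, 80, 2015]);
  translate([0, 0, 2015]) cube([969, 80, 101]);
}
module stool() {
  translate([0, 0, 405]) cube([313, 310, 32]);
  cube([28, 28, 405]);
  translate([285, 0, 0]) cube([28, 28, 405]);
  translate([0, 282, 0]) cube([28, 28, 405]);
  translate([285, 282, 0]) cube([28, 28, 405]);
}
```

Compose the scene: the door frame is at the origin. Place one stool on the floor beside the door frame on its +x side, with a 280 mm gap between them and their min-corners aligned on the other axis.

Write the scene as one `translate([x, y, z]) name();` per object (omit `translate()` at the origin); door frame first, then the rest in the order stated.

door_frame();
translate([1249, 0, 0]) stool();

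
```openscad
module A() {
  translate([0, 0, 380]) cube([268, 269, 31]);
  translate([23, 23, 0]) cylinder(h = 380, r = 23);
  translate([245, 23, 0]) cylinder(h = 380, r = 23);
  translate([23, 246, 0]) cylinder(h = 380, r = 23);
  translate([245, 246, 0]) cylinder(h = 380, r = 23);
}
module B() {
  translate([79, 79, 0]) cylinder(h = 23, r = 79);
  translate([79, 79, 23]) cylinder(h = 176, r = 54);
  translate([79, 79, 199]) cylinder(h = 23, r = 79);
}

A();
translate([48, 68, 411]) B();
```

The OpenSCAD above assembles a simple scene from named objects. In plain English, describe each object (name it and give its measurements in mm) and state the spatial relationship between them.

A is a four-legged stool. The seat is 268×269 mm, 31 mm thick, top at z = 411 mm. It stands on four round legs, each 46 mm in diameter, from z = 0 to the seat underside, each leg's axis is inset half a diameter from the nearest pair of seat edges (so the leg's bounding box is flush with the corner).

B is a spool: two coaxial disc flanges of radius 79 mm and thickness 23 mm, joined by a core cylinder of radius 54 mm and height 176 mm. The lower flange rests on z = 0 and the three cylinders share a vertical axis.

The spool is on top of the stool.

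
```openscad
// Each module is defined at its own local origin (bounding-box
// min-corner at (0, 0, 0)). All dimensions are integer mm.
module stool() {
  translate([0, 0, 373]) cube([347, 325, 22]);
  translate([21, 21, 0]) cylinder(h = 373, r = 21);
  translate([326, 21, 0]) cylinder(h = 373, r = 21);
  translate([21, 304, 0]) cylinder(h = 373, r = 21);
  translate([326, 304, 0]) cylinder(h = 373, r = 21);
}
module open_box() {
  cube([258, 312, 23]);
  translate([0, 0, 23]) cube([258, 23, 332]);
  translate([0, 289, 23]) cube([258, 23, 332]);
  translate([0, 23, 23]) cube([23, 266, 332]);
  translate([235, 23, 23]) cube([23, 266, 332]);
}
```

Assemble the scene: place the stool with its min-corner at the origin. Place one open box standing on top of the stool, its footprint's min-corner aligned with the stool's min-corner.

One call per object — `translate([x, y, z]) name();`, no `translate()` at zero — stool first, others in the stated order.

stool();
translate([0, 0, 395]) open_box();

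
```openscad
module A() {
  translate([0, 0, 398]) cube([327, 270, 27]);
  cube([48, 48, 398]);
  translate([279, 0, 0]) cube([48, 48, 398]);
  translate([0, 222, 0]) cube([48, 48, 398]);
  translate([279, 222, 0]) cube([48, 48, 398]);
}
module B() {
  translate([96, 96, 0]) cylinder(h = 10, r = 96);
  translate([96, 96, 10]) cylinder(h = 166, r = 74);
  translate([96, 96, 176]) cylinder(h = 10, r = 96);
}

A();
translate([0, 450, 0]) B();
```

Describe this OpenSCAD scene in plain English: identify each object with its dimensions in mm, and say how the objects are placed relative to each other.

A is a four-legged stool. The seat is 327×270 mm, 27 mm thick, top at z = 425 mm. It stands on four square legs, each 48×48 mm in cross-section, from z = 0 to the seat underside, each flush with a corner of the seat.

B is a spool: two coaxial disc flanges of radius 96 mm and thickness 10 mm, joined by a core cylinder of radius 74 mm and height 166 mm. The lower flange rests on z = 0 and the three cylinders share a vertical axis.

The spool is on the floor beside the stool on its +y side.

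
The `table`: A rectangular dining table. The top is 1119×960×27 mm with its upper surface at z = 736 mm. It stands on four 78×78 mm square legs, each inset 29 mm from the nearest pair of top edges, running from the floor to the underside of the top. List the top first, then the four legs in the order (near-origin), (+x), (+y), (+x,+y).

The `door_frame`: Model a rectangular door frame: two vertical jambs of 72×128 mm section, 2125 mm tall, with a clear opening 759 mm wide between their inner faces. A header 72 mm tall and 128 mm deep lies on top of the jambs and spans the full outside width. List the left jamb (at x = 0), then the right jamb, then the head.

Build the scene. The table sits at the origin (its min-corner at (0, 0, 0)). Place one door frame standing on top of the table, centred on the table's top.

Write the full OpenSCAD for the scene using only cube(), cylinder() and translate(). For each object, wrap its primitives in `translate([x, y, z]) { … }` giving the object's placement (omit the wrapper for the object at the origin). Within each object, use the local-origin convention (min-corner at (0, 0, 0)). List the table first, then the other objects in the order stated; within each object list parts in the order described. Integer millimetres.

translate([0, 0, 709]) cube([1119, 960, 27]);
translate([29, 29, 0]) cube([78, 78, 709]);
translate([1012, 29, 0]) cube([78, 78, 709]);
translate([29, 853, 0]) cube([78, 78, 709]);
translate([1012, 853, 0]) cube([78, 78, 709]);
translate([108, 416, 736]) {
  cube([72, 128, 2125]);
  translate([831, 0, 0]) cube([72, 128, 2125]);
  translate([0, 0, 2125]) cube([903, 128, 72]);
}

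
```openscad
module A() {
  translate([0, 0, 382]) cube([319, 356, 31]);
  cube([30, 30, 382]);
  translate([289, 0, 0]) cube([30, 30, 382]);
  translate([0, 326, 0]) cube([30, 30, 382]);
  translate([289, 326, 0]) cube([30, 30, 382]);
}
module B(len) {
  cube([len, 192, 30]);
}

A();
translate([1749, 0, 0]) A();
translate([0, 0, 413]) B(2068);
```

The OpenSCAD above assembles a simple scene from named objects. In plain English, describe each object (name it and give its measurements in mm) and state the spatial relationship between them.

A is a four-legged stool. The seat is 319×356 mm, 31 mm thick, top at z = 413 mm. It stands on four square legs, each 30×30 mm in cross-section, from z = 0 to the seat underside, each flush with a corner of the seat.

B is a rectangular beam 2068 mm long (x), 192 mm deep (y), 30 mm thick (z).

The beam spans the tops of two stools placed 1430 mm apart, resting at z = 413 mm.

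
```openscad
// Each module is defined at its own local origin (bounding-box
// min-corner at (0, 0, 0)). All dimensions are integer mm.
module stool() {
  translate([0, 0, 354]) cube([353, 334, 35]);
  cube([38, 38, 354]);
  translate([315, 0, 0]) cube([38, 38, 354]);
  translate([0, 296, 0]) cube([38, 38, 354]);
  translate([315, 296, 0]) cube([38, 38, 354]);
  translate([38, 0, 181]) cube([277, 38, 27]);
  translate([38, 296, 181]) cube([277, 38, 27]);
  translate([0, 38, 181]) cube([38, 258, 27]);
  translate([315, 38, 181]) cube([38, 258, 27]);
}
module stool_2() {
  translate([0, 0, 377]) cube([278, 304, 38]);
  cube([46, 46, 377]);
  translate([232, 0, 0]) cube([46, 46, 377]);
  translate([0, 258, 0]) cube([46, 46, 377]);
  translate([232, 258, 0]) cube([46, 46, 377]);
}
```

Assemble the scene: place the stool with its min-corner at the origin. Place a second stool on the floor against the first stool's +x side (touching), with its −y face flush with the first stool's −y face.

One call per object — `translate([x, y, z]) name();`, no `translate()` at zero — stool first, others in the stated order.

stool();
translate([353, 0, 0]) stool_2();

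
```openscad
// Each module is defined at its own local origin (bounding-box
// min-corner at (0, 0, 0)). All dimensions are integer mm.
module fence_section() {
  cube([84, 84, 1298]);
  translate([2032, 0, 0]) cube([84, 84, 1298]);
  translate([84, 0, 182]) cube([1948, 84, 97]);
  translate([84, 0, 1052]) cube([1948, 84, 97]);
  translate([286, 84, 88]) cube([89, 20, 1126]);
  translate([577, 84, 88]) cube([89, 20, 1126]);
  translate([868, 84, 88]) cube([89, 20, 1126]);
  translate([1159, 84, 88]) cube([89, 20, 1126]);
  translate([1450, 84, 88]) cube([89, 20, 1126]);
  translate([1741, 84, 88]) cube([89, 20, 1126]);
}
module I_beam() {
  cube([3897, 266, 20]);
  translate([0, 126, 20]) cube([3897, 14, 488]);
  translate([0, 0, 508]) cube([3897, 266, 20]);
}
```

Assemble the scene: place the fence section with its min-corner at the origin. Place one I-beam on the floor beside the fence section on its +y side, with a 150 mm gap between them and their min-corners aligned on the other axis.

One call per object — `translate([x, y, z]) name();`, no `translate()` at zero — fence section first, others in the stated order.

fence_section();
translate([0, 254, 0]) I_beam();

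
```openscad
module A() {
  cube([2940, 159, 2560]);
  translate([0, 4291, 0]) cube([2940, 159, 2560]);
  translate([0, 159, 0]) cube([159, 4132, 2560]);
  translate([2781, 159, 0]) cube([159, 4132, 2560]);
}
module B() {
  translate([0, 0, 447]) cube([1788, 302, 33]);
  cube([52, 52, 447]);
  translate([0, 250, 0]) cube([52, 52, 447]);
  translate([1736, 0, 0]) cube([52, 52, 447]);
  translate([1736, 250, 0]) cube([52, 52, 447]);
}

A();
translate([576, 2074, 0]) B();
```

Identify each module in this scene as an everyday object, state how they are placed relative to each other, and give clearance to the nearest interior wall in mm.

Clearances: x = 417, y = 1915; minimum 417 mm.

A is a house frame. B is a bench. The bench sits inside the house frame, centred. The clearance to the nearest interior wall is 417 mm.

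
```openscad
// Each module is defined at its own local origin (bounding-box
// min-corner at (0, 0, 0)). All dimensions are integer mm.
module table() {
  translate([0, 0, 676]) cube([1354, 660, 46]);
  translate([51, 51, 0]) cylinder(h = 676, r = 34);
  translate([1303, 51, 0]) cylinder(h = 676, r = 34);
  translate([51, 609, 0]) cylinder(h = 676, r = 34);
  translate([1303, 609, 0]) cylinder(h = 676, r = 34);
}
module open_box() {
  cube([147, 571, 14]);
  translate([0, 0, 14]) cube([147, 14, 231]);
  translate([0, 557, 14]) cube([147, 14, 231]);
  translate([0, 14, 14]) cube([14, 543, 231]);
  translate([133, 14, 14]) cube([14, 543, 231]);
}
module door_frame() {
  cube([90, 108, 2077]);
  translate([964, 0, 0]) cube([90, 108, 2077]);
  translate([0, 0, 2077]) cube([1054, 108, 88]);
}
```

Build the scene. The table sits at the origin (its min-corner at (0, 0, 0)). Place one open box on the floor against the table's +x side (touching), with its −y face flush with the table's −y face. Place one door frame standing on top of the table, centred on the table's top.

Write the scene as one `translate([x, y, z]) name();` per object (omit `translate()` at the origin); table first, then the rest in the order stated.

table();
translate([1354, 0, 0]) open_box();
translate([150, 276, 722]) door_frame();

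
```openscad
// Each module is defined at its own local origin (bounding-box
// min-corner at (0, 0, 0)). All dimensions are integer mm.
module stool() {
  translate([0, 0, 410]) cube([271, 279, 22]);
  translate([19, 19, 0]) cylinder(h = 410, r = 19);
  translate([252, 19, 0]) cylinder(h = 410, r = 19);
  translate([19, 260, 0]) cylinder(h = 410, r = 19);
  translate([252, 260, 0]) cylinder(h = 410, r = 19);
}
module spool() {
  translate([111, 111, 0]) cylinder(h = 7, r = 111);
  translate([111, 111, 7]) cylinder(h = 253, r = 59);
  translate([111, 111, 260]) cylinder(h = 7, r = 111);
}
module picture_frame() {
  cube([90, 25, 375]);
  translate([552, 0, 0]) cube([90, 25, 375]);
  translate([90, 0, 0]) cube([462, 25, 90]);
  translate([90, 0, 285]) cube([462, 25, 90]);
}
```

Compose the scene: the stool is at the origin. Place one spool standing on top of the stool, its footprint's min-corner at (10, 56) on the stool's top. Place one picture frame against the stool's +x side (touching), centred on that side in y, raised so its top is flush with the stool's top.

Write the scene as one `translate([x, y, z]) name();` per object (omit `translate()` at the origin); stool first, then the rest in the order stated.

stool();
translate([10, 56, 432]) spool();
translate([271, 127, 57]) picture_frame();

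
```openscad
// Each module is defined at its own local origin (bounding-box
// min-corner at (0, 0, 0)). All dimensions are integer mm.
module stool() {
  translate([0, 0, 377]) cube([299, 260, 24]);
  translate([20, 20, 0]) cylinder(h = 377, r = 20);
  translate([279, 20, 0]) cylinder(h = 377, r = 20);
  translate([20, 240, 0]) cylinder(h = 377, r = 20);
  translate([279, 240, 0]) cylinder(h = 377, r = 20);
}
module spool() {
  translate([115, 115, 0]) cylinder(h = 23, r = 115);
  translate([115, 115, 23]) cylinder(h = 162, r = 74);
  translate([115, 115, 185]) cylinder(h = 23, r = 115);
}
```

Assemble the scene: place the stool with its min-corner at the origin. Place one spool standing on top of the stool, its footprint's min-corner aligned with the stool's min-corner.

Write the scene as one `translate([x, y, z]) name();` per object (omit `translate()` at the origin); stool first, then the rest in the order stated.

stool();
translate([0, 0, 401]) spool();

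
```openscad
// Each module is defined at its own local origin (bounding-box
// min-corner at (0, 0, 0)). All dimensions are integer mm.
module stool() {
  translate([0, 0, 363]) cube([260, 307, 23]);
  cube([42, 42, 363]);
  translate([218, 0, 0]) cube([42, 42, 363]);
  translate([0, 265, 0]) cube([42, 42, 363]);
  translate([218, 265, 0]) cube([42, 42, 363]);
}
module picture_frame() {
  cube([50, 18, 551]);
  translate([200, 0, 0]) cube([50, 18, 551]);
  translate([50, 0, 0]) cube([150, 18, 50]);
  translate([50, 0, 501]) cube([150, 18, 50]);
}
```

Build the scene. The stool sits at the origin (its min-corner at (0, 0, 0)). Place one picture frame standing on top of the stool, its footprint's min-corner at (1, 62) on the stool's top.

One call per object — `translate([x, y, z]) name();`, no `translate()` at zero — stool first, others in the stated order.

stool();
translate([1, 62, 386]) picture_frame();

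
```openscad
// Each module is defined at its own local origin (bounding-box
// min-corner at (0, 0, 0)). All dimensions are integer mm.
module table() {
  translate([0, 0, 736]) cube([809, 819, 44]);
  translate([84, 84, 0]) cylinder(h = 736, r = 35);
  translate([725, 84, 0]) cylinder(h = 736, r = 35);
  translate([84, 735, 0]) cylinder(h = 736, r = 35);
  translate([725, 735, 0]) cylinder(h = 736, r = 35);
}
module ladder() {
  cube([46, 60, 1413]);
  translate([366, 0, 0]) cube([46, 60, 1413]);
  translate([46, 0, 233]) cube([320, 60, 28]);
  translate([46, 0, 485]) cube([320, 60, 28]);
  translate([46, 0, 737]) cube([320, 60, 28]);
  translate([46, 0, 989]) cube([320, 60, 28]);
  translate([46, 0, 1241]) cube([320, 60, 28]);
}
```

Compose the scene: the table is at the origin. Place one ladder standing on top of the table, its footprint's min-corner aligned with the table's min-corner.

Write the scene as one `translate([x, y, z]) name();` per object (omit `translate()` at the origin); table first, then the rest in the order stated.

table();
translate([0, 0, 780]) ladder();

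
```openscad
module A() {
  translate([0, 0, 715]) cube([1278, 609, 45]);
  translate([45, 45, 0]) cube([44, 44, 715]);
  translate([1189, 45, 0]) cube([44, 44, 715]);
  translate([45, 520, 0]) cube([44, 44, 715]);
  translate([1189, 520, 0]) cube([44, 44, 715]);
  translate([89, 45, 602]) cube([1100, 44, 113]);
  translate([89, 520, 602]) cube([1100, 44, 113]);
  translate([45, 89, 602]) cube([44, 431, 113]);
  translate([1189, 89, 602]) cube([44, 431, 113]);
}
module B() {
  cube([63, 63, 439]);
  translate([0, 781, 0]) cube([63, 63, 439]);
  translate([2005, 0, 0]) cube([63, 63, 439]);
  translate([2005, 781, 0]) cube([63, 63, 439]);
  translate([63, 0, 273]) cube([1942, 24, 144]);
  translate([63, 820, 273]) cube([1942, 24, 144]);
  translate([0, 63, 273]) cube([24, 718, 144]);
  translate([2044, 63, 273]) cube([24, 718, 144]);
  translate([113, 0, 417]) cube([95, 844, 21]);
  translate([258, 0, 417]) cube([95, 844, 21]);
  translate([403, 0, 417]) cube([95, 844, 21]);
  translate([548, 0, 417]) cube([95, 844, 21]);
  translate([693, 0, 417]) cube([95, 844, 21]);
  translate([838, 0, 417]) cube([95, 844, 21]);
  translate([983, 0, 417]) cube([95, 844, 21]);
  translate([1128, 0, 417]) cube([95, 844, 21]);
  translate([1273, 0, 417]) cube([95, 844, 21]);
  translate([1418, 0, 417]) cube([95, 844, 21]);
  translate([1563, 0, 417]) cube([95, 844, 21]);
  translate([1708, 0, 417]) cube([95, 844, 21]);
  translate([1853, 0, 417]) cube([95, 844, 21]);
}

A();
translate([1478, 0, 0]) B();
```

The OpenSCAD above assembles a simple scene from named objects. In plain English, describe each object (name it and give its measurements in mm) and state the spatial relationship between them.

A is a table with a 1278×609 mm rectangular top, 45 mm thick, top surface at z = 760 mm, supported by four 44×44 mm square legs, each inset 45 mm from the nearest pair of top edges, running from the floor. Four apron rails, 44 mm thick and 113 mm tall, run between adjacent legs with their top edges flush with the underside of the top and their outer faces flush with the legs' outer faces.

B is a bed frame 2068 mm long (x) by 844 mm wide (y). Four 63×63 mm corner posts, 439 mm tall, at the corners of the footprint. Four rails of 24 mm thickness and 144 mm height run between adjacent posts with their undersides at z = 273 mm, their outer faces flush with the outside of the frame (the two x-running rails run between the posts' inner faces; the two y-running rails run between the posts' inner faces). 13 slats, each 95 mm wide (x) and 21 mm thick, lie across the top of the two x-running rails, running the full 844 mm width of the frame in y; the slats are evenly spaced along x between the inner faces of the end posts with equal gaps (rounded down to the nearest mm) at the −x end and between each pair — any rounding remainder accumulates at the +x end.

The bed frame is on the floor beside the table on its +x side.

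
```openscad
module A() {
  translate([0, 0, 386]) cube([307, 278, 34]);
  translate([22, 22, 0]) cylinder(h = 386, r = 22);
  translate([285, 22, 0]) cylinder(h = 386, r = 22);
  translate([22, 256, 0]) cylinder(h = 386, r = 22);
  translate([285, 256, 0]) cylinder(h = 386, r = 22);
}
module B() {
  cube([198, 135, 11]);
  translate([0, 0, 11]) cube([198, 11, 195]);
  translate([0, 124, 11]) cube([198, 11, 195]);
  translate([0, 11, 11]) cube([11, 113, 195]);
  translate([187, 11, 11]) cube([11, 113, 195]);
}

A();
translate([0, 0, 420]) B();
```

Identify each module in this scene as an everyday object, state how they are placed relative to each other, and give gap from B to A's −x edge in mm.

A is a stool. B is an open box. The open box is on top of the stool. The gap from the open box to the stool's −x edge is 0 mm.

The open box's min-x is at 0; the stool's min-x is 0; gap = 0 mm.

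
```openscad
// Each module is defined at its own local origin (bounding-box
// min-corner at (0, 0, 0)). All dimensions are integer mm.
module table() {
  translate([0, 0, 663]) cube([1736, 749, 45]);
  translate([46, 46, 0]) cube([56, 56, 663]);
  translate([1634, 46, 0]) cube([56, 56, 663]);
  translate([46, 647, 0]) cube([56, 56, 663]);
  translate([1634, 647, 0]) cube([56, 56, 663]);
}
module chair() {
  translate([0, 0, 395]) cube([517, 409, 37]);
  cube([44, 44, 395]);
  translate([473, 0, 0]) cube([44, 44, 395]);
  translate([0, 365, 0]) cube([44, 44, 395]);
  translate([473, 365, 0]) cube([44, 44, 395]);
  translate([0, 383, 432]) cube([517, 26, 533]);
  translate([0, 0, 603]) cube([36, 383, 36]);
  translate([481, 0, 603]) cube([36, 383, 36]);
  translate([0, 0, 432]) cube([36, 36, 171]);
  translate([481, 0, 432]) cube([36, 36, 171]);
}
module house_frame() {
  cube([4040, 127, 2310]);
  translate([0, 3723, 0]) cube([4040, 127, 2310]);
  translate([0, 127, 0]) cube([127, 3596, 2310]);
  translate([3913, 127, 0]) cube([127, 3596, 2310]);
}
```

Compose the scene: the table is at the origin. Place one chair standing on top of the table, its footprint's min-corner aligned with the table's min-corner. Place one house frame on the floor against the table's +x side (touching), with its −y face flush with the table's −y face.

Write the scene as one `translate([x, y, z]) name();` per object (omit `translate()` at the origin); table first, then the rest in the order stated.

table();
translate([0, 0, 708]) chair();
translate([1736, 0, 0]) house_frame();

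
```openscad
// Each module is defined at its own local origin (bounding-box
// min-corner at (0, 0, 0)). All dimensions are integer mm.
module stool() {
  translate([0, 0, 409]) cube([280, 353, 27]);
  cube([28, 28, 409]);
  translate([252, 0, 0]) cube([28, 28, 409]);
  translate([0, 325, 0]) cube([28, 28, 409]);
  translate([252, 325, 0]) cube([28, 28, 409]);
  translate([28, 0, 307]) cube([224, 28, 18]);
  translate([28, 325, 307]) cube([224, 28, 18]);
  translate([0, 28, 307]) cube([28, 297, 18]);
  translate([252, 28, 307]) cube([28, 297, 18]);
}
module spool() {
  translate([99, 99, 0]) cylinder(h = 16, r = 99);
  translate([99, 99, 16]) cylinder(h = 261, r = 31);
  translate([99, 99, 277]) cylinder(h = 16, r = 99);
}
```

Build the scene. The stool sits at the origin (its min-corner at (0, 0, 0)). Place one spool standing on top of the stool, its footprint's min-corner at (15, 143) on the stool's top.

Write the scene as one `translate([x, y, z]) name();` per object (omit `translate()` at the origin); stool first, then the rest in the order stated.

stool();
translate([15, 143, 436]) spool();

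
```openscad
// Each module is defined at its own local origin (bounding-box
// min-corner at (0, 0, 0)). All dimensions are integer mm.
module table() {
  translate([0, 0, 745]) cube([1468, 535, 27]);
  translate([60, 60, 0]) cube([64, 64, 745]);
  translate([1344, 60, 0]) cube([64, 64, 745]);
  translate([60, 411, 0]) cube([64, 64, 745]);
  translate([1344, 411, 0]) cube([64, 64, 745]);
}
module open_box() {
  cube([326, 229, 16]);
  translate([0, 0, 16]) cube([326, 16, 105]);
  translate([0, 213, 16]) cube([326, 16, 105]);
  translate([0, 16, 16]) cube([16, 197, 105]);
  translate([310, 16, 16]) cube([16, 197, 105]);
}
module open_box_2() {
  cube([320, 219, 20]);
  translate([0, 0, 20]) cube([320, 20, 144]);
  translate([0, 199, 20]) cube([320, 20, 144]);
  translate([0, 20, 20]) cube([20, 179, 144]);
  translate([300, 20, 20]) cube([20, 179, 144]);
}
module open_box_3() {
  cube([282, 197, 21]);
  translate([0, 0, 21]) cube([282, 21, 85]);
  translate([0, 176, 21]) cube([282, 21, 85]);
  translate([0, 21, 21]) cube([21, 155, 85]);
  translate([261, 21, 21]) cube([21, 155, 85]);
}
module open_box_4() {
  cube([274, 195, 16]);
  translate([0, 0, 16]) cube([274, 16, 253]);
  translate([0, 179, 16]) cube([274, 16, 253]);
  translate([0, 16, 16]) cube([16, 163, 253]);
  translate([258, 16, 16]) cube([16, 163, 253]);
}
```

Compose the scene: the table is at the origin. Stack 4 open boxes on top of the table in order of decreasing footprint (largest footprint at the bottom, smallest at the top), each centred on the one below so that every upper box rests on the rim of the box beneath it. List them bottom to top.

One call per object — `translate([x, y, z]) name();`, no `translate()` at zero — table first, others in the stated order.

table();
translate([571, 153, 772]) open_box();
translate([574, 158, 893]) open_box_2();
translate([593, 169, 1057]) open_box_3();
translate([597, 170, 1163]) open_box_4();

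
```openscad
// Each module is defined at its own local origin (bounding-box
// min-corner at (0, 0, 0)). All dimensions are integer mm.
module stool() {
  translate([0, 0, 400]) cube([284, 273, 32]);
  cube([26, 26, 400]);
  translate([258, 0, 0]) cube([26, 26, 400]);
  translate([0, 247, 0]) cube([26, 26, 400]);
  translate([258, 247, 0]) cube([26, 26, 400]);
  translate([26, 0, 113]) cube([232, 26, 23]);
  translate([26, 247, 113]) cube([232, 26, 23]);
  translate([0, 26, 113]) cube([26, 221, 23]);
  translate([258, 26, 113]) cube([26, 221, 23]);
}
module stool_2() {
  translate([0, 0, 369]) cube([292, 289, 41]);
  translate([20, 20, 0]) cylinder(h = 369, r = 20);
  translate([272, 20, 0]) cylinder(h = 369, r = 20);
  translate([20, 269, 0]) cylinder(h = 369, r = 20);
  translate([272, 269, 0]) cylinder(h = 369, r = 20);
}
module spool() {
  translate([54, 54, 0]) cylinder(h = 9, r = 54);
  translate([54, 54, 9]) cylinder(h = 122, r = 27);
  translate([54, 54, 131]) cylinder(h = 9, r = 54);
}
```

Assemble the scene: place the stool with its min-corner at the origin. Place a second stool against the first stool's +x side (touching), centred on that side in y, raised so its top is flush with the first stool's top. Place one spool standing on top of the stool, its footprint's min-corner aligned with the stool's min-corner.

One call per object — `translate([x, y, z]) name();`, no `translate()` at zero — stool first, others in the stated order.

stool();
translate([284, -8, 22]) stool_2();
translate([0, 0, 432]) spool();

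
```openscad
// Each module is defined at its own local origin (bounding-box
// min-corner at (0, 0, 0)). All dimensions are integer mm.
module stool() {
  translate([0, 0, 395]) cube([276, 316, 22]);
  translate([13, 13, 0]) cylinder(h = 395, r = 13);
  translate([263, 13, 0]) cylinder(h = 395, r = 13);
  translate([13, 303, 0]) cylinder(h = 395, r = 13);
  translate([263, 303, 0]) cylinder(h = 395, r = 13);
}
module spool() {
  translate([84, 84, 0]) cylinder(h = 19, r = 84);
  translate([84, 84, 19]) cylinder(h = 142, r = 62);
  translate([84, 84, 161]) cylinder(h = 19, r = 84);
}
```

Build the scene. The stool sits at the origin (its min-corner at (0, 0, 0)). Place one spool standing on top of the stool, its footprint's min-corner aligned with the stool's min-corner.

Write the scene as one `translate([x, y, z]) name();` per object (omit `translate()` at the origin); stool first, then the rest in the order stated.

stool();
translate([0, 0, 417]) spool();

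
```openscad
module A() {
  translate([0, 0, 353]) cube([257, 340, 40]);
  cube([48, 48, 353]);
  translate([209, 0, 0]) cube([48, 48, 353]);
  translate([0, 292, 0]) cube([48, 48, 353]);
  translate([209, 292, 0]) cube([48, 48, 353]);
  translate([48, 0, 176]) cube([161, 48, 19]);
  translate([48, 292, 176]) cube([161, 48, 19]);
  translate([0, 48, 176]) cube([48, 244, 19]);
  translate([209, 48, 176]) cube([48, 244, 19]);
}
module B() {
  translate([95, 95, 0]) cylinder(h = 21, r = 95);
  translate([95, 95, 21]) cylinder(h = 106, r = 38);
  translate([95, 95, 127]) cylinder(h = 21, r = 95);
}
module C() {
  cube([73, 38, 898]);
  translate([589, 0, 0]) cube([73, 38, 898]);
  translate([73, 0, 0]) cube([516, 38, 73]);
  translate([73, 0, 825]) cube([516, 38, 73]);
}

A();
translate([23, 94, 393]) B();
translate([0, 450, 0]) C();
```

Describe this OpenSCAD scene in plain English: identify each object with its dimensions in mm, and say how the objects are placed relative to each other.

A is a four-legged stool. The seat is a 257×340×40 mm slab whose top surface is at z = 393 mm; four square legs, each 48×48 mm in cross-section, run from the floor (z = 0) to the underside of the seat, each flush with a corner of the seat. Four stretchers, 48 mm wide and 19 mm tall, connect adjacent legs with their undersides at z = 176 mm, each running between the inner faces of the legs it joins and aligned with the legs' outer faces on the other axis.

B is a spool: two coaxial disc flanges of radius 95 mm and thickness 21 mm, joined by a core cylinder of radius 38 mm and height 106 mm. The lower flange rests on z = 0 and the three cylinders share a vertical axis.

C is a picture frame with a 516×752 mm rectangular opening (x by z) and a uniform 73 mm border on every side. Frame depth is 38 mm along y. It is built from two vertical stiles running the full outside height and two horizontal rails spanning the gap between the stiles.

The spool is on top of the stool. The picture frame is on the floor beside the stool on its +y side.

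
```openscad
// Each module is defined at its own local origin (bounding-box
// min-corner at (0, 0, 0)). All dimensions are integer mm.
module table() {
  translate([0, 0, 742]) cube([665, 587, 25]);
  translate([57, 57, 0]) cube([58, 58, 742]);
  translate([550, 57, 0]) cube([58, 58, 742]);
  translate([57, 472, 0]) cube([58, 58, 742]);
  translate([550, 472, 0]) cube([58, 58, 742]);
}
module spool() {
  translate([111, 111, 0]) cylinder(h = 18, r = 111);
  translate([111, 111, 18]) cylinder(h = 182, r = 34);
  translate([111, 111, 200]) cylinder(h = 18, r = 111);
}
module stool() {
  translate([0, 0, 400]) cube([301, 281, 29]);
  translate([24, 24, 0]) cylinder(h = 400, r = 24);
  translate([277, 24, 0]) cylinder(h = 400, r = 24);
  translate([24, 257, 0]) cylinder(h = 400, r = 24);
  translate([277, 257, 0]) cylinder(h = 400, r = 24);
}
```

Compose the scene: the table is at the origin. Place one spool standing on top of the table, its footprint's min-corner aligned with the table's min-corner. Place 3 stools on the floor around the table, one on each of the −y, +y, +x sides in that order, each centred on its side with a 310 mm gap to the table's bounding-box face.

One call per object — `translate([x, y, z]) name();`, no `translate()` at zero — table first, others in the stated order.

table();
translate([0, 0, 767]) spool();
translate([182, -591, 0]) stool();
translate([182, 897, 0]) stool();
translate([975, 153, 0]) stool();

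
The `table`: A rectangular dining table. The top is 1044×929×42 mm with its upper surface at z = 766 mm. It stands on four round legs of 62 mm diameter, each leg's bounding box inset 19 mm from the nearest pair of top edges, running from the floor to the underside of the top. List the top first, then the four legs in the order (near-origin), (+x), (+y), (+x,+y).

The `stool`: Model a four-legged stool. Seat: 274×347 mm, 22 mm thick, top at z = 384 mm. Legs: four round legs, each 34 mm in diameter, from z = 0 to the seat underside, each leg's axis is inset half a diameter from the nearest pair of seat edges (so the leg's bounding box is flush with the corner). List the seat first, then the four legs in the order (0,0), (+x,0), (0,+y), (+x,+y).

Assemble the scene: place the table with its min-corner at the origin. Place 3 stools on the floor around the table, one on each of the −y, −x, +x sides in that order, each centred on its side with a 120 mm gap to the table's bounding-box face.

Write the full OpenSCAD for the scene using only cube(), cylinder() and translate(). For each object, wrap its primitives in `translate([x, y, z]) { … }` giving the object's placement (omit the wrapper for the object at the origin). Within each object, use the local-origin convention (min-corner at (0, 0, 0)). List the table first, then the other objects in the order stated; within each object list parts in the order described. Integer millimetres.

translate([0, 0, 724]) cube([1044, 929, 42]);
translate([50, 50, 0]) cylinder(h = 724, r = 31);
translate([994, 50, 0]) cylinder(h = 724, r = 31);
translate([50, 879, 0]) cylinder(h = 724, r = 31);
translate([994, 879, 0]) cylinder(h = 724, r = 31);
translate([385, -467, 0]) {
  translate([0, 0, 362]) cube([274, 347, 22]);
  translate([17, 17, 0]) cylinder(h = 362, r = 17);
  translate([257, 17, 0]) cylinder(h = 362, r = 17);
  translate([17, 330, 0]) cylinder(h = 362, r = 17);
  translate([257, 330, 0]) cylinder(h = 362, r = 17);
}
translate([-394, 291, 0]) {
  translate([0, 0, 362]) cube([274, 347, 22]);
  translate([17, 17, 0]) cylinder(h = 362, r = 17);
  translate([257, 17, 0]) cylinder(h = 362, r = 17);
  translate([17, 330, 0]) cylinder(h = 362, r = 17);
  translate([257, 330, 0]) cylinder(h = 362, r = 17);
}
translate([1164, 291, 0]) {
  translate([0, 0, 362]) cube([274, 347, 22]);
  translate([17, 17, 0]) cylinder(h = 362, r = 17);
  translate([257, 17, 0]) cylinder(h = 362, r = 17);
  translate([17, 330, 0]) cylinder(h = 362, r = 17);
  translate([257, 330, 0]) cylinder(h = 362, r = 17);
}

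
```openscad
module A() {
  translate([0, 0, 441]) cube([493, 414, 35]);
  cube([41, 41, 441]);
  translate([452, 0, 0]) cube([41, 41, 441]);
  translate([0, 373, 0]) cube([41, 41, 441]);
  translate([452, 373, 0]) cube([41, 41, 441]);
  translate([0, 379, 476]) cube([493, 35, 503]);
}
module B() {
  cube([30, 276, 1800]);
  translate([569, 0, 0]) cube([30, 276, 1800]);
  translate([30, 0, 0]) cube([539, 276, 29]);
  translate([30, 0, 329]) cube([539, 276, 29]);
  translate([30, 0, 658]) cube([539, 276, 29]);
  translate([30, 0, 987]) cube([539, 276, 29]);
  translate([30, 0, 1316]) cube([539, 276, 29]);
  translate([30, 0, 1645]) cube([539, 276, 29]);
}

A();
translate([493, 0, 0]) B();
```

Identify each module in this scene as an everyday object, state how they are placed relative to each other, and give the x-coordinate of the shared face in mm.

The chair's +x face and the bookshelf's −x face are both at x = 493 mm.

A is a chair. B is a bookshelf. The bookshelf is against the chair's +x side, with their −y faces flush. The x-coordinate of the shared face is 493 mm.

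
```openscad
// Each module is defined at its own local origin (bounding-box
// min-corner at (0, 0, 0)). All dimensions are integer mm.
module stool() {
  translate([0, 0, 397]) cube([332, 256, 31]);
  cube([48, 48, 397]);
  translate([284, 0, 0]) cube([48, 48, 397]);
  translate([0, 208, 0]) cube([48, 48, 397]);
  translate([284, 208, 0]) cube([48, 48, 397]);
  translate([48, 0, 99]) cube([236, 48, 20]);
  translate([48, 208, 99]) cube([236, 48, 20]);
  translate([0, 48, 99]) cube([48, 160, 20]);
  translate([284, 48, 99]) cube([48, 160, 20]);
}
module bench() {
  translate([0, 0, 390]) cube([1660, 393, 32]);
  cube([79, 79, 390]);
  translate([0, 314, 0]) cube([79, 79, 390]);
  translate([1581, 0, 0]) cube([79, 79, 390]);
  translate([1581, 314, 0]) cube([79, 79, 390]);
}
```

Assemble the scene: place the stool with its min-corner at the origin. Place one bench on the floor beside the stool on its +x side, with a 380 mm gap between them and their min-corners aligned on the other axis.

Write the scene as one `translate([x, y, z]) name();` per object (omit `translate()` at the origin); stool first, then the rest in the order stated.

stool();
translate([712, 0, 0]) bench();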